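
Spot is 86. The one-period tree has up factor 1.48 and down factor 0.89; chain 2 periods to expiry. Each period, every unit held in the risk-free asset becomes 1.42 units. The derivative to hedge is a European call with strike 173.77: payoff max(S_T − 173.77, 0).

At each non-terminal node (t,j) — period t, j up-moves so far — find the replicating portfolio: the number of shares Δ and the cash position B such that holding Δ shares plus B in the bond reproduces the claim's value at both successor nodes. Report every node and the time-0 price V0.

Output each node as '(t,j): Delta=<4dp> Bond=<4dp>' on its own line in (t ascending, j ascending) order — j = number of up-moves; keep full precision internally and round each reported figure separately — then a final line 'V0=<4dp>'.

No-arbitrage ⇒ martingale measure with p* = (R−d)/(u−d) = 0.8983.
Terminal payoffs: V(2,0)=0.0000, V(2,1)=0.0000, V(2,2)=14.6044
  t=1,j=0: stock 76.5400 → up 113.2792 (V=0.0000), down 68.1206 (V=0.0000). Price 0.0000; hedge Δ=0.0000, bond B=0.0000.
  t=1,j=1: stock 127.2800 → up 188.3744 (V=14.6044), down 113.2792 (V=0.0000). Price 9.2389; hedge Δ=0.1945, bond B=-15.5143.
  t=0,j=0: stock 86.0000 → up 127.2800 (V=9.2389), down 76.5400 (V=0.0000). Price 5.8446; hedge Δ=0.1821, bond B=-9.8145.
Each (Δ,B) replicates both successor values, so the strategy is self-financing and V0 is arbitrage-free.

(0,0): Delta=0.1821 Bond=-9.8145
(1,0): Delta=0.0000 Bond=0.0000
(1,1): Delta=0.1945 Bond=-15.5143
V0=5.8446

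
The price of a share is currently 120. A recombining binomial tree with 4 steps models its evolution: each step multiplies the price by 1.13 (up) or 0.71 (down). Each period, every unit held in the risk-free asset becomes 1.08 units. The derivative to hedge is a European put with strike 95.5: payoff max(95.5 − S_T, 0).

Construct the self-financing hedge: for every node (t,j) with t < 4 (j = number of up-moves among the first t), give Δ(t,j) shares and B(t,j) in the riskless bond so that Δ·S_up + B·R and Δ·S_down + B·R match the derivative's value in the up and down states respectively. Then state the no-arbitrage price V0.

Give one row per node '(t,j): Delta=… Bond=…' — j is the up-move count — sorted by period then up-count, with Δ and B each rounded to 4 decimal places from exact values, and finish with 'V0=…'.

(0,0): Delta=-0.0971 Bond=12.7552
(1,0): Delta=-0.4899 Bond=47.2387
(1,1): Delta=-0.0638 Bond=9.2536
(2,0): Delta=-1.0000 Bond=81.8759
(2,1): Delta=-0.4466 Bond=46.8478
(2,2): Delta=-0.0313 Bond=5.0136
(3,0): Delta=-1.0000 Bond=88.4259
(3,1): Delta=-1.0000 Bond=88.4259
(3,2): Delta=-0.3996 Bond=45.4834
(3,3): Delta=0.0000 Bond=0.0000
V0=1.1005

Risk-neutral probability p* = (R−d)/(u−d) = (1.08−0.71)/(1.13−0.71) = 0.8810.
Terminal payoffs: V(4,0)=65.0060, V(4,1)=46.9673, V(4,2)=18.2578, V(4,3)=0.0000, V(4,4)=0.0000
(3,0): S=42.9493. Δ = (V_up−V_dn)/(S_up−S_dn) = (46.9673−65.0060)/(48.5327−30.4940) = -1.0000. V = [p*·46.9673 + (1−p*)·65.0060]/1.08 = 45.4766. B = V − Δ·S = 88.4259.
(3,1): S=68.3560. Δ = (V_up−V_dn)/(S_up−S_dn) = (18.2578−46.9673)/(77.2422−48.5327) = -1.0000. V = [p*·18.2578 + (1−p*)·46.9673]/1.08 = 20.0700. B = V − Δ·S = 88.4259.
(3,2): S=108.7919. Δ = (V_up−V_dn)/(S_up−S_dn) = (0.0000−18.2578)/(122.9348−77.2422) = -0.3996. V = [p*·0.0000 + (1−p*)·18.2578]/1.08 = 2.0125. B = V − Δ·S = 45.4834.
(3,3): S=173.1476. Δ = (V_up−V_dn)/(S_up−S_dn) = (0.0000−0.0000)/(195.6568−122.9348) = 0.0000. V = [p*·0.0000 + (1−p*)·0.0000]/1.08 = 0.0000. B = V − Δ·S = 0.0000.
(2,0): S=60.4920. Δ = (V_up−V_dn)/(S_up−S_dn) = (20.0700−45.4766)/(68.3560−42.9493) = -1.0000. V = [p*·20.0700 + (1−p*)·45.4766]/1.08 = 21.3839. B = V − Δ·S = 81.8759.
(2,1): S=96.2760. Δ = (V_up−V_dn)/(S_up−S_dn) = (2.0125−20.0700)/(108.7919−68.3560) = -0.4466. V = [p*·2.0125 + (1−p*)·20.0700]/1.08 = 3.8539. B = V − Δ·S = 46.8478.
(2,2): S=153.2280. Δ = (V_up−V_dn)/(S_up−S_dn) = (0.0000−2.0125)/(173.1476−108.7919) = -0.0313. V = [p*·0.0000 + (1−p*)·2.0125]/1.08 = 0.2218. B = V − Δ·S = 5.0136.
(1,0): S=85.2000. Δ = (V_up−V_dn)/(S_up−S_dn) = (3.8539−21.3839)/(96.2760−60.4920) = -0.4899. V = [p*·3.8539 + (1−p*)·21.3839]/1.08 = 5.5008. B = V − Δ·S = 47.2387.
(1,1): S=135.6000. Δ = (V_up−V_dn)/(S_up−S_dn) = (0.2218−3.8539)/(153.2280−96.2760) = -0.0638. V = [p*·0.2218 + (1−p*)·3.8539]/1.08 = 0.6058. B = V − Δ·S = 9.2536.
(0,0): S=120.0000. Δ = (V_up−V_dn)/(S_up−S_dn) = (0.6058−5.5008)/(135.6000−85.2000) = -0.0971. V = [p*·0.6058 + (1−p*)·5.5008]/1.08 = 1.1005. B = V − Δ·S = 12.7552.
Root portfolio cost Δ·120+B reproduces V0=1.1005.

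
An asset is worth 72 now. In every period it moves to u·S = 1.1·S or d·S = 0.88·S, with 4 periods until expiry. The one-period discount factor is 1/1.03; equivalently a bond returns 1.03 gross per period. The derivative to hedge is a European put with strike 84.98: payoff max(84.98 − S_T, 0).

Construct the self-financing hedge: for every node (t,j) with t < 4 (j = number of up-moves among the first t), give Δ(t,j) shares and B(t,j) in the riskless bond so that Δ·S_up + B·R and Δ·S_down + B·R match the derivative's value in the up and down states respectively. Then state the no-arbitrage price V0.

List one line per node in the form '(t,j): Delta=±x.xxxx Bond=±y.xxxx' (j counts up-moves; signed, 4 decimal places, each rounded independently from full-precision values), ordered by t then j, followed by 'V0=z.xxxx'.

(0,0): Delta=-0.6258 Bond=52.4841
(1,0): Delta=-1.0000 Bond=77.7687
(1,1): Delta=-0.4861 Bond=42.9940
(2,0): Delta=-1.0000 Bond=80.1018
(2,1): Delta=-1.0000 Bond=80.1018
(2,2): Delta=-0.2942 Bond=27.5687
(3,0): Delta=-1.0000 Bond=82.5049
(3,1): Delta=-1.0000 Bond=82.5049
(3,2): Delta=-1.0000 Bond=82.5049
(3,3): Delta=-0.0307 Bond=3.1449
V0=7.4274

The replicating-portfolio and risk-neutral prices coincide; use p* = (1.03−0.88)/(1.1−0.88) = 0.6818 for the latter.
Payoff layer (t=4): V(4,0)=41.8019, V(4,1)=31.0074, V(4,2)=17.5143, V(4,3)=0.6478, V(4,4)=0.0000
  t=3,j=0: stock 49.0660 → up 53.9726 (V=31.0074), down 43.1781 (V=41.8019). Price 33.4389; hedge Δ=-1.0000, bond B=82.5049.
  t=3,j=1: stock 61.3325 → up 67.4657 (V=17.5143), down 53.9726 (V=31.0074). Price 21.1724; hedge Δ=-1.0000, bond B=82.5049.
  t=3,j=2: stock 76.6656 → up 84.3322 (V=0.6478), down 67.4657 (V=17.5143). Price 5.8393; hedge Δ=-1.0000, bond B=82.5049.
  t=3,j=3: stock 95.8320 → up 105.4152 (V=0.0000), down 84.3322 (V=0.6478). Price 0.2001; hedge Δ=-0.0307, bond B=3.1449.
  t=2,j=0: stock 55.7568 → up 61.3325 (V=21.1724), down 49.0660 (V=33.4389). Price 24.3450; hedge Δ=-1.0000, bond B=80.1018.
  t=2,j=1: stock 69.6960 → up 76.6656 (V=5.8393), down 61.3325 (V=21.1724). Price 10.4058; hedge Δ=-1.0000, bond B=80.1018.
  t=2,j=2: stock 87.1200 → up 95.8320 (V=0.2001), down 76.6656 (V=5.8393). Price 1.9363; hedge Δ=-0.2942, bond B=27.5687.
  t=1,j=0: stock 63.3600 → up 69.6960 (V=10.4058), down 55.7568 (V=24.3450). Price 14.4087; hedge Δ=-1.0000, bond B=77.7687.
  t=1,j=1: stock 79.2000 → up 87.1200 (V=1.9363), down 69.6960 (V=10.4058). Price 4.4963; hedge Δ=-0.4861, bond B=42.9940.
  t=0,j=0: stock 72.0000 → up 79.2000 (V=4.4963), down 63.3600 (V=14.4087). Price 7.4274; hedge Δ=-0.6258, bond B=52.4841.
Root portfolio cost Δ·72+B reproduces V0=7.4274.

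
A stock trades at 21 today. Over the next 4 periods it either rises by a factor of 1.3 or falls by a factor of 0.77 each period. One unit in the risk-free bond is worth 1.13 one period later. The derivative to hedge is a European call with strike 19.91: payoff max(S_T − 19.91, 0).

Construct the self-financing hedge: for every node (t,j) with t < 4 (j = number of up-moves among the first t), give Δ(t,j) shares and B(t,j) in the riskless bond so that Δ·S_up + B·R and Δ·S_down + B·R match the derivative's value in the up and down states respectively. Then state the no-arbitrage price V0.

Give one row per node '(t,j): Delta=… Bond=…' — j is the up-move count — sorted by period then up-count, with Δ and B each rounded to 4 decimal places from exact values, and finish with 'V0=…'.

(0,0): Delta=0.8923 Bond=-9.4596
(1,0): Delta=0.6557 Bond=-6.8630
(1,1): Delta=0.9585 Bond=-12.4962
(2,0): Delta=0.1031 Bond=-0.8749
(2,1): Delta=0.8103 Bond=-11.0042
(2,2): Delta=1.0000 Bond=-15.5925
(3,0): Delta=0.0000 Bond=0.0000
(3,1): Delta=0.1320 Bond=-1.4554
(3,2): Delta=1.0000 Bond=-17.6195
(3,3): Delta=1.0000 Bond=-17.6195
V0=9.2797

Since d<R<u, set p* = (R−d)/(u−d) = 0.6792; price each node as the discounted p*-expectation of its children.
Payoff layer (t=4): V(4,0)=0.0000, V(4,1)=0.0000, V(4,2)=1.1320, V(4,3)=15.6155, V(4,4)=40.0681
  t=3,j=0: stock 9.5872 → up 12.4634 (V=0.0000), down 7.3821 (V=0.0000). Price 0.0000; hedge Δ=0.0000, bond B=0.0000.
  t=3,j=1: stock 16.1862 → up 21.0420 (V=1.1320), down 12.4634 (V=0.0000). Price 0.6805; hedge Δ=0.1320, bond B=-1.4554.
  t=3,j=2: stock 27.3273 → up 35.5255 (V=15.6155), down 21.0420 (V=1.1320). Price 9.7078; hedge Δ=1.0000, bond B=-17.6195.
  t=3,j=3: stock 46.1370 → up 59.9781 (V=40.0681), down 35.5255 (V=15.6155). Price 28.5175; hedge Δ=1.0000, bond B=-17.6195.
  t=2,j=0: stock 12.4509 → up 16.1862 (V=0.6805), down 9.5872 (V=0.0000). Price 0.4090; hedge Δ=0.1031, bond B=-0.8749.
  t=2,j=1: stock 21.0210 → up 27.3273 (V=9.7078), down 16.1862 (V=0.6805). Price 6.0285; hedge Δ=0.8103, bond B=-11.0042.
  t=2,j=2: stock 35.4900 → up 46.1370 (V=28.5175), down 27.3273 (V=9.7078). Price 19.8975; hedge Δ=1.0000, bond B=-15.5925.
  t=1,j=0: stock 16.1700 → up 21.0210 (V=6.0285), down 12.4509 (V=0.4090). Price 3.7399; hedge Δ=0.6557, bond B=-6.8630.
  t=1,j=1: stock 27.3000 → up 35.4900 (V=19.8975), down 21.0210 (V=6.0285). Price 13.6717; hedge Δ=0.9585, bond B=-12.4962.
  t=0,j=0: stock 21.0000 → up 27.3000 (V=13.6717), down 16.1700 (V=3.7399). Price 9.2797; hedge Δ=0.8923, bond B=-9.4596.
Root portfolio cost Δ·21+B reproduces V0=9.2797.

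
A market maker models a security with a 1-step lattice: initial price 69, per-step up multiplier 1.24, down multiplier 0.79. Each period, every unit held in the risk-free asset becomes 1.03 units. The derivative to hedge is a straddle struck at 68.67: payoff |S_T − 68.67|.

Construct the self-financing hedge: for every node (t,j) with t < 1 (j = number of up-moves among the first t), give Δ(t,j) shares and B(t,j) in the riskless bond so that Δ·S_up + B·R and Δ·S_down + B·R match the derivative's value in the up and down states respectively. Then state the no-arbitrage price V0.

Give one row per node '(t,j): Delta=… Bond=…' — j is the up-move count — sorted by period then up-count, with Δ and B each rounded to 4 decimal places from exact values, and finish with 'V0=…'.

The replicating-portfolio and risk-neutral prices coincide; use p* = (1.03−0.79)/(1.24−0.79) = 0.5333 for the latter.
Payoff layer (t=1): V(1,0)=14.1600, V(1,1)=16.8900
  t=0,j=0: stock 69.0000 → up 85.5600 (V=16.8900), down 54.5100 (V=14.1600). Price 15.1612; hedge Δ=0.0879, bond B=9.0945.
Check: Δ(0,0)·S0 + B(0,0) = 15.1612 = V0.

(0,0): Delta=0.0879 Bond=9.0945
V0=15.1612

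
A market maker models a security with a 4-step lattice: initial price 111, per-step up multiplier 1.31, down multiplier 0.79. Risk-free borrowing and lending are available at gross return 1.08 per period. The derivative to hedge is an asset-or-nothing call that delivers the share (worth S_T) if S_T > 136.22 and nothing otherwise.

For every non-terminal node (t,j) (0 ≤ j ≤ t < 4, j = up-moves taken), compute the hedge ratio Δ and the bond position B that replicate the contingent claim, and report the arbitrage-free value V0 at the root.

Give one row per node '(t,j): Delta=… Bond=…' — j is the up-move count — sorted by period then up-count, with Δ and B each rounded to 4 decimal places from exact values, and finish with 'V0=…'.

Under the risk-neutral measure, an up-move has probability p* = (R−d)/(u−d) = 0.5577 and values discount at R = 1.08.
Payoff layer (t=4): V(4,0)=0.0000, V(4,1)=0.0000, V(4,2)=0.0000, V(4,3)=197.1351, V(4,4)=326.8949
(3,0): S=54.7273. Δ = (V_up−V_dn)/(S_up−S_dn) = (0.0000−0.0000)/(71.6928−43.2346) = 0.0000. V = [p*·0.0000 + (1−p*)·0.0000]/1.08 = 0.0000. B = V − Δ·S = 0.0000.
(3,1): S=90.7504. Δ = (V_up−V_dn)/(S_up−S_dn) = (0.0000−0.0000)/(118.8830−71.6928) = 0.0000. V = [p*·0.0000 + (1−p*)·0.0000]/1.08 = 0.0000. B = V − Δ·S = 0.0000.
(3,2): S=150.4848. Δ = (V_up−V_dn)/(S_up−S_dn) = (197.1351−0.0000)/(197.1351−118.8830) = 2.5192. V = [p*·197.1351 + (1−p*)·0.0000]/1.08 = 101.7970. B = V − Δ·S = -277.3090.
(3,3): S=249.5381. Δ = (V_up−V_dn)/(S_up−S_dn) = (326.8949−197.1351)/(326.8949−197.1351) = 1.0000. V = [p*·326.8949 + (1−p*)·197.1351]/1.08 = 249.5381. B = V − Δ·S = 0.0000.
(2,0): S=69.2751. Δ = (V_up−V_dn)/(S_up−S_dn) = (0.0000−0.0000)/(90.7504−54.7273) = 0.0000. V = [p*·0.0000 + (1−p*)·0.0000]/1.08 = 0.0000. B = V − Δ·S = 0.0000.
(2,1): S=114.8739. Δ = (V_up−V_dn)/(S_up−S_dn) = (101.7970−0.0000)/(150.4848−90.7504) = 1.7042. V = [p*·101.7970 + (1−p*)·0.0000]/1.08 = 52.5661. B = V − Δ·S = -143.1973.
(2,2): S=190.4871. Δ = (V_up−V_dn)/(S_up−S_dn) = (249.5381−101.7970)/(249.5381−150.4848) = 1.4915. V = [p*·249.5381 + (1−p*)·101.7970]/1.08 = 170.5473. B = V − Δ·S = -113.5703.
(1,0): S=87.6900. Δ = (V_up−V_dn)/(S_up−S_dn) = (52.5661−0.0000)/(114.8739−69.2751) = 1.1528. V = [p*·52.5661 + (1−p*)·0.0000]/1.08 = 27.1442. B = V − Δ·S = -73.9445.
(1,1): S=145.4100. Δ = (V_up−V_dn)/(S_up−S_dn) = (170.5473−52.5661)/(190.4871−114.8739) = 1.5603. V = [p*·170.5473 + (1−p*)·52.5661]/1.08 = 109.5956. B = V − Δ·S = -117.2912.
(0,0): S=111.0000. Δ = (V_up−V_dn)/(S_up−S_dn) = (109.5956−27.1442)/(145.4100−87.6900) = 1.4285. V = [p*·109.5956 + (1−p*)·27.1442]/1.08 = 67.7099. B = V − Δ·S = -90.8506.
Self-financing check: at every node Δ·S+B equals the discounted successor values.

(0,0): Delta=1.4285 Bond=-90.8506
(1,0): Delta=1.1528 Bond=-73.9445
(1,1): Delta=1.5603 Bond=-117.2912
(2,0): Delta=0.0000 Bond=0.0000
(2,1): Delta=1.7042 Bond=-143.1973
(2,2): Delta=1.4915 Bond=-113.5703
(3,0): Delta=0.0000 Bond=0.0000
(3,1): Delta=0.0000 Bond=0.0000
(3,2): Delta=2.5192 Bond=-277.3090
(3,3): Delta=1.0000 Bond=0.0000
V0=67.7099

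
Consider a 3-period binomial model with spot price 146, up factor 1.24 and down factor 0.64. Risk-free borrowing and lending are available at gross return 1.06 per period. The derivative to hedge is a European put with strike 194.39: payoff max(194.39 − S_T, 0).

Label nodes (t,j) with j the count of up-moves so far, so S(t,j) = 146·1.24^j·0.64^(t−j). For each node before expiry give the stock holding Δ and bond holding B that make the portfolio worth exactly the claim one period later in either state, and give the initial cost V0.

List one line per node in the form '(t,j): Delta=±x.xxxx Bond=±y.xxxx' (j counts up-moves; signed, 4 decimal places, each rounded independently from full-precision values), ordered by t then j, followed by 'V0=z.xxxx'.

Under the risk-neutral measure, an up-move has probability p* = (R−d)/(u−d) = 0.7000 and values discount at R = 1.06.
Payoff layer (t=3): V(3,0)=156.1170, V(3,1)=120.2360, V(3,2)=50.7167, V(3,3)=0.0000
Node (2,0) S=59.8016: V=(p*·120.2360+(1−p*)·156.1170)/1.06=123.5852; Δ=(120.2360−156.1170)/(74.1540−38.2730)=-1.0000; B=V−Δ·S=183.3868
Node (2,1) S=115.8656: V=(p*·50.7167+(1−p*)·120.2360)/1.06=67.5212; Δ=(50.7167−120.2360)/(143.6733−74.1540)=-1.0000; B=V−Δ·S=183.3868
Node (2,2) S=224.4896: V=(p*·0.0000+(1−p*)·50.7167)/1.06=14.3538; Δ=(0.0000−50.7167)/(278.3671−143.6733)=-0.3765; B=V−Δ·S=98.8815
Node (1,0) S=93.4400: V=(p*·67.5212+(1−p*)·123.5852)/1.06=79.5664; Δ=(67.5212−123.5852)/(115.8656−59.8016)=-1.0000; B=V−Δ·S=173.0064
Node (1,1) S=181.0400: V=(p*·14.3538+(1−p*)·67.5212)/1.06=28.5887; Δ=(14.3538−67.5212)/(224.4896−115.8656)=-0.4895; B=V−Δ·S=117.2010
Node (0,0) S=146.0000: V=(p*·28.5887+(1−p*)·79.5664)/1.06=41.3981; Δ=(28.5887−79.5664)/(181.0400−93.4400)=-0.5819; B=V−Δ·S=126.3610
Each (Δ,B) replicates both successor values, so the strategy is self-financing and V0 is arbitrage-free.

(0,0): Delta=-0.5819 Bond=126.3610
(1,0): Delta=-1.0000 Bond=173.0064
(1,1): Delta=-0.4895 Bond=117.2010
(2,0): Delta=-1.0000 Bond=183.3868
(2,1): Delta=-1.0000 Bond=183.3868
(2,2): Delta=-0.3765 Bond=98.8815
V0=41.3981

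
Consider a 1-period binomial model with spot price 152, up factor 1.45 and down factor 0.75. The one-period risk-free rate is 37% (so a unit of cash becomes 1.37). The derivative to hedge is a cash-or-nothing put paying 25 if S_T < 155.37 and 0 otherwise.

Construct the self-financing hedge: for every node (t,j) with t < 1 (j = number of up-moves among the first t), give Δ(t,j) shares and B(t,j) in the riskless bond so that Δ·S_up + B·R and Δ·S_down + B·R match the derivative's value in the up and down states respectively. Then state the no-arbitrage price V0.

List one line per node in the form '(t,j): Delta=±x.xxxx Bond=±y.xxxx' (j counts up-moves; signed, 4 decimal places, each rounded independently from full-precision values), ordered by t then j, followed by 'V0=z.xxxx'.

The replicating-portfolio and risk-neutral prices coincide; use p* = (1.37−0.75)/(1.45−0.75) = 0.8857 for the latter.
Terminal values V(1,·): V(1,0)=25.0000, V(1,1)=0.0000
Node (0,0) S=152.0000: V=(p*·0.0000+(1−p*)·25.0000)/1.37=2.0855; Δ=(0.0000−25.0000)/(220.4000−114.0000)=-0.2350; B=V−Δ·S=37.7998
Root portfolio cost Δ·152+B reproduces V0=2.0855.

(0,0): Delta=-0.2350 Bond=37.7998
V0=2.0855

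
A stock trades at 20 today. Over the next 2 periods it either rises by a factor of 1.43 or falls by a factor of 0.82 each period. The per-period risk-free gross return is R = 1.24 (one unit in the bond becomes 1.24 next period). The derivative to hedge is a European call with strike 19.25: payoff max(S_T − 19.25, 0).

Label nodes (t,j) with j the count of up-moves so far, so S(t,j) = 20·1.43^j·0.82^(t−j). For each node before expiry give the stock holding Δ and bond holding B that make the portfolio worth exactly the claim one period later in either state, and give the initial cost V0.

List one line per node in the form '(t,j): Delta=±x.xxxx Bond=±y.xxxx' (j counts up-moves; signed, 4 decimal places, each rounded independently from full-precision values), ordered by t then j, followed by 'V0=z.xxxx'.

Under the risk-neutral measure, an up-move has probability p* = (R−d)/(u−d) = 0.6885 and values discount at R = 1.24.
Payoff layer (t=2): V(2,0)=0.0000, V(2,1)=4.2020, V(2,2)=21.6480
  t=1,j=0: stock 16.4000 → up 23.4520 (V=4.2020), down 13.4480 (V=0.0000). Price 2.3332; hedge Δ=0.4200, bond B=-4.5553.
  t=1,j=1: stock 28.6000 → up 40.8980 (V=21.6480), down 23.4520 (V=4.2020). Price 13.0758; hedge Δ=1.0000, bond B=-15.5242.
  t=0,j=0: stock 20.0000 → up 28.6000 (V=13.0758), down 16.4000 (V=2.3332). Price 7.8466; hedge Δ=0.8805, bond B=-9.7642.
Each (Δ,B) replicates both successor values, so the strategy is self-financing and V0 is arbitrage-free.

(0,0): Delta=0.8805 Bond=-9.7642
(1,0): Delta=0.4200 Bond=-4.5553
(1,1): Delta=1.0000 Bond=-15.5242
V0=7.8466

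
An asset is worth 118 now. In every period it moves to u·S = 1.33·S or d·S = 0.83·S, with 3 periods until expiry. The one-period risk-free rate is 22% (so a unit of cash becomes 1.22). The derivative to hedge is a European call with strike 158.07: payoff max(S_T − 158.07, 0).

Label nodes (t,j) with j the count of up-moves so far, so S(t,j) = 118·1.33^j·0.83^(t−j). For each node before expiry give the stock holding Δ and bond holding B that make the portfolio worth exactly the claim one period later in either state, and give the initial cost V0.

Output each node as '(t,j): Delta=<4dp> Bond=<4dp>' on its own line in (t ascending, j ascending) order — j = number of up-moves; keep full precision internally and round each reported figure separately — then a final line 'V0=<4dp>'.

Since d<R<u, set p* = (R−d)/(u−d) = 0.7800; price each node as the discounted p*-expectation of its children.
Terminal values V(3,·): V(3,0)=0.0000, V(3,1)=0.0000, V(3,2)=15.1761, V(3,3)=119.5412
Node (2,0) S=81.2902: V=(p*·0.0000+(1−p*)·0.0000)/1.22=0.0000; Δ=(0.0000−0.0000)/(108.1160−67.4709)=0.0000; B=V−Δ·S=0.0000
Node (2,1) S=130.2602: V=(p*·15.1761+(1−p*)·0.0000)/1.22=9.7027; Δ=(15.1761−0.0000)/(173.2461−108.1160)=0.2330; B=V−Δ·S=-20.6494
Node (2,2) S=208.7302: V=(p*·119.5412+(1−p*)·15.1761)/1.22=79.1646; Δ=(119.5412−15.1761)/(277.6112−173.2461)=1.0000; B=V−Δ·S=-129.5656
Node (1,0) S=97.9400: V=(p*·9.7027+(1−p*)·0.0000)/1.22=6.2034; Δ=(9.7027−0.0000)/(130.2602−81.2902)=0.1981; B=V−Δ·S=-13.2021
Node (1,1) S=156.9400: V=(p*·79.1646+(1−p*)·9.7027)/1.22=52.3631; Δ=(79.1646−9.7027)/(208.7302−130.2602)=0.8852; B=V−Δ·S=-86.5607
Node (0,0) S=118.0000: V=(p*·52.3631+(1−p*)·6.2034)/1.22=34.5967; Δ=(52.3631−6.2034)/(156.9400−97.9400)=0.7824; B=V−Δ·S=-57.7228
Check: Δ(0,0)·S0 + B(0,0) = 34.5967 = V0.

(0,0): Delta=0.7824 Bond=-57.7228
(1,0): Delta=0.1981 Bond=-13.2021
(1,1): Delta=0.8852 Bond=-86.5607
(2,0): Delta=0.0000 Bond=0.0000
(2,1): Delta=0.2330 Bond=-20.6494
(2,2): Delta=1.0000 Bond=-129.5656
V0=34.5967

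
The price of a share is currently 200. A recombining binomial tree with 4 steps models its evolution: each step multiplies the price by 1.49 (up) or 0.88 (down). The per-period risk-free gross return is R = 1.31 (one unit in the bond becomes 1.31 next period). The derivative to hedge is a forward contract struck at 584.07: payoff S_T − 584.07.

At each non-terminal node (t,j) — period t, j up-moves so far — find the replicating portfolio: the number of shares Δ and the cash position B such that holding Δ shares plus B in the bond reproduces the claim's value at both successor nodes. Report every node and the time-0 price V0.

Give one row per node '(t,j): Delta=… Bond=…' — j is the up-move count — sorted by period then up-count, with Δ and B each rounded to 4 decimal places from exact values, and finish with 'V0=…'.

The replicating-portfolio and risk-neutral prices coincide; use p* = (1.31−0.88)/(1.49−0.88) = 0.7049 for the latter.
At expiry t=4: V(4,0)=-464.1309, V(4,1)=-380.9913, V(4,2)=-240.2209, V(4,3)=-1.8710, V(4,4)=401.6988
  t=3,j=0: stock 136.2944 → up 203.0787 (V=-380.9913), down 119.9391 (V=-464.1309). Price -309.5606; hedge Δ=1.0000, bond B=-445.8550.
  t=3,j=1: stock 230.7712 → up 343.8491 (V=-240.2209), down 203.0787 (V=-380.9913). Price -215.0838; hedge Δ=1.0000, bond B=-445.8550.
  t=3,j=2: stock 390.7376 → up 582.1990 (V=-1.8710), down 343.8491 (V=-240.2209). Price -55.1174; hedge Δ=1.0000, bond B=-445.8550.
  t=3,j=3: stock 661.5898 → up 985.7688 (V=401.6988), down 582.1990 (V=-1.8710). Price 215.7348; hedge Δ=1.0000, bond B=-445.8550.
  t=2,j=0: stock 154.8800 → up 230.7712 (V=-215.0838), down 136.2944 (V=-309.5606). Price -185.4673; hedge Δ=1.0000, bond B=-340.3473.
  t=2,j=1: stock 262.2400 → up 390.7376 (V=-55.1174), down 230.7712 (V=-215.0838). Price -78.1073; hedge Δ=1.0000, bond B=-340.3473.
  t=2,j=2: stock 444.0200 → up 661.5898 (V=215.7348), down 390.7376 (V=-55.1174). Price 103.6727; hedge Δ=1.0000, bond B=-340.3473.
  t=1,j=0: stock 176.0000 → up 262.2400 (V=-78.1073), down 154.8800 (V=-185.4673). Price -83.8071; hedge Δ=1.0000, bond B=-259.8071.
  t=1,j=1: stock 298.0000 → up 444.0200 (V=103.6727), down 262.2400 (V=-78.1073). Price 38.1929; hedge Δ=1.0000, bond B=-259.8071.
  t=0,j=0: stock 200.0000 → up 298.0000 (V=38.1929), down 176.0000 (V=-83.8071). Price 1.6740; hedge Δ=1.0000, bond B=-198.3260.
The time-0 hedge costs 1.6740, which is the no-arbitrage price.

(0,0): Delta=1.0000 Bond=-198.3260
(1,0): Delta=1.0000 Bond=-259.8071
(1,1): Delta=1.0000 Bond=-259.8071
(2,0): Delta=1.0000 Bond=-340.3473
(2,1): Delta=1.0000 Bond=-340.3473
(2,2): Delta=1.0000 Bond=-340.3473
(3,0): Delta=1.0000 Bond=-445.8550
(3,1): Delta=1.0000 Bond=-445.8550
(3,2): Delta=1.0000 Bond=-445.8550
(3,3): Delta=1.0000 Bond=-445.8550
V0=1.6740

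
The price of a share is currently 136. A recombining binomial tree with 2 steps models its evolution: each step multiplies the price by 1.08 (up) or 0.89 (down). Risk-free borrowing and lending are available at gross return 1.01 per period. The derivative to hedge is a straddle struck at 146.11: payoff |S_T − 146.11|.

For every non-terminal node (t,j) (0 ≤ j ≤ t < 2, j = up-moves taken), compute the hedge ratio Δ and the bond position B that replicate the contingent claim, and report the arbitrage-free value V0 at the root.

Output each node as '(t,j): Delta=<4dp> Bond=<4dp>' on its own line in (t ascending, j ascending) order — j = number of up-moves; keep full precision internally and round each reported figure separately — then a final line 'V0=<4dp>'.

(0,0): Delta=-0.3940 Bond=70.6088
(1,0): Delta=-1.0000 Bond=144.6634
(1,1): Delta=-0.1027 Bond=28.5283
V0=17.0228

No-arbitrage ⇒ martingale measure with p* = (R−d)/(u−d) = 0.6316.
Terminal values V(2,·): V(2,0)=38.3844, V(2,1)=15.3868, V(2,2)=12.5204
Node (1,0) S=121.0400: V=(p*·15.3868+(1−p*)·38.3844)/1.01=23.6234; Δ=(15.3868−38.3844)/(130.7232−107.7256)=-1.0000; B=V−Δ·S=144.6634
Node (1,1) S=146.8800: V=(p*·12.5204+(1−p*)·15.3868)/1.01=13.4420; Δ=(12.5204−15.3868)/(158.6304−130.7232)=-0.1027; B=V−Δ·S=28.5283
Node (0,0) S=136.0000: V=(p*·13.4420+(1−p*)·23.6234)/1.01=17.0228; Δ=(13.4420−23.6234)/(146.8800−121.0400)=-0.3940; B=V−Δ·S=70.6088
Self-financing check: at every node Δ·S+B equals the discounted successor values.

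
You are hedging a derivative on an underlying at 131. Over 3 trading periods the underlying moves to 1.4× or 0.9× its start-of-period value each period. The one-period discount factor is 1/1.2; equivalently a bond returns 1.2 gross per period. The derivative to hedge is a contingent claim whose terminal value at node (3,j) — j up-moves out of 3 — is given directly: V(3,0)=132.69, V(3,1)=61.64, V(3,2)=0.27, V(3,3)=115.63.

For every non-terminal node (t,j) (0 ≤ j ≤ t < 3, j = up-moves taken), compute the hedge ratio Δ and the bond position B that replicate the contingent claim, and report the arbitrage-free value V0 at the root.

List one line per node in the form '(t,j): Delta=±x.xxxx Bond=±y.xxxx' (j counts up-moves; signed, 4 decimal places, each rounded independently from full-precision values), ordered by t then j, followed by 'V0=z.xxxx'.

The replicating-portfolio and risk-neutral prices coincide; use p* = (1.2−0.9)/(1.4−0.9) = 0.6000 for the latter.
At expiry t=3: V(3,0)=132.6900, V(3,1)=61.6400, V(3,2)=0.2700, V(3,3)=115.6300
(2,0): S=106.1100. Δ = (V_up−V_dn)/(S_up−S_dn) = (61.6400−132.6900)/(148.5540−95.4990) = -1.3392. V = [p*·61.6400 + (1−p*)·132.6900]/1.2 = 75.0500. B = V − Δ·S = 217.1500.
(2,1): S=165.0600. Δ = (V_up−V_dn)/(S_up−S_dn) = (0.2700−61.6400)/(231.0840−148.5540) = -0.7436. V = [p*·0.2700 + (1−p*)·61.6400]/1.2 = 20.6817. B = V − Δ·S = 143.4217.
(2,2): S=256.7600. Δ = (V_up−V_dn)/(S_up−S_dn) = (115.6300−0.2700)/(359.4640−231.0840) = 0.8986. V = [p*·115.6300 + (1−p*)·0.2700]/1.2 = 57.9050. B = V − Δ·S = -172.8150.
(1,0): S=117.9000. Δ = (V_up−V_dn)/(S_up−S_dn) = (20.6817−75.0500)/(165.0600−106.1100) = -0.9223. V = [p*·20.6817 + (1−p*)·75.0500]/1.2 = 35.3575. B = V − Δ·S = 144.0942.
(1,1): S=183.4000. Δ = (V_up−V_dn)/(S_up−S_dn) = (57.9050−20.6817)/(256.7600−165.0600) = 0.4059. V = [p*·57.9050 + (1−p*)·20.6817]/1.2 = 35.8464. B = V − Δ·S = -38.6003.
(0,0): S=131.0000. Δ = (V_up−V_dn)/(S_up−S_dn) = (35.8464−35.3575)/(183.4000−117.9000) = 0.0075. V = [p*·35.8464 + (1−p*)·35.3575]/1.2 = 29.7090. B = V − Δ·S = 28.7313.
The time-0 hedge costs 29.7090, which is the no-arbitrage price.

(0,0): Delta=0.0075 Bond=28.7313
(1,0): Delta=-0.9223 Bond=144.0942
(1,1): Delta=0.4059 Bond=-38.6003
(2,0): Delta=-1.3392 Bond=217.1500
(2,1): Delta=-0.7436 Bond=143.4217
(2,2): Delta=0.8986 Bond=-172.8150
V0=29.7090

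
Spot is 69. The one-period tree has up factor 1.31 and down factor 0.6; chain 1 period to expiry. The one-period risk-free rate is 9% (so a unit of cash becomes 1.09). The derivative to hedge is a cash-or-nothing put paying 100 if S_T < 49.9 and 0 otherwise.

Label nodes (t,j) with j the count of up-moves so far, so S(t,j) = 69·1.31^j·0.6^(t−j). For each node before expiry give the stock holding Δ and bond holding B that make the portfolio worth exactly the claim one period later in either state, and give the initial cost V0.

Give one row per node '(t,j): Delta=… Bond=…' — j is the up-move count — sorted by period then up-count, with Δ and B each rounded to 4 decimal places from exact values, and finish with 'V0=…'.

(0,0): Delta=-2.0412 Bond=169.2725
V0=28.4274

Since d<R<u, set p* = (R−d)/(u−d) = 0.6901; price each node as the discounted p*-expectation of its children.
Payoff layer (t=1): V(1,0)=100.0000, V(1,1)=0.0000
(0,0): S=69.0000. Δ = (V_up−V_dn)/(S_up−S_dn) = (0.0000−100.0000)/(90.3900−41.4000) = -2.0412. V = [p*·0.0000 + (1−p*)·100.0000]/1.09 = 28.4274. B = V − Δ·S = 169.2725.
Root portfolio cost Δ·69+B reproduces V0=28.4274.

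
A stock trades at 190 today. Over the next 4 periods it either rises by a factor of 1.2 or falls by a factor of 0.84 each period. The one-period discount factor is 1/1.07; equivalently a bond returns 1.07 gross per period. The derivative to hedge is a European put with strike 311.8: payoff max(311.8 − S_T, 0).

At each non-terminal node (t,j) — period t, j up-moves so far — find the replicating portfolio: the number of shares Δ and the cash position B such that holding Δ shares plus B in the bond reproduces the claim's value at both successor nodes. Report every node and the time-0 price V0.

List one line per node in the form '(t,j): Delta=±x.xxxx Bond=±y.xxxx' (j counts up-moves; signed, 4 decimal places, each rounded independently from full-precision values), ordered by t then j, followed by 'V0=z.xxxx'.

(0,0): Delta=-0.7442 Bond=199.7198
(1,0): Delta=-1.0000 Bond=254.5217
(1,1): Delta=-0.6430 Bond=190.6272
(2,0): Delta=-1.0000 Bond=272.3382
(2,1): Delta=-1.0000 Bond=272.3382
(2,2): Delta=-0.5018 Bond=165.3288
(3,0): Delta=-1.0000 Bond=291.4019
(3,1): Delta=-1.0000 Bond=291.4019
(3,2): Delta=-1.0000 Bond=291.4019
(3,3): Delta=-0.3047 Bond=112.1844
V0=58.3168

The replicating-portfolio and risk-neutral prices coincide; use p* = (1.07−0.84)/(1.2−0.84) = 0.6389 for the latter.
Terminal payoffs: V(4,0)=217.2044, V(4,1)=176.6635, V(4,2)=118.7478, V(4,3)=36.0112, V(4,4)=0.0000
(3,0): S=112.6138. Δ = (V_up−V_dn)/(S_up−S_dn) = (176.6635−217.2044)/(135.1365−94.5956) = -1.0000. V = [p*·176.6635 + (1−p*)·217.2044]/1.07 = 178.7881. B = V − Δ·S = 291.4019.
(3,1): S=160.8768. Δ = (V_up−V_dn)/(S_up−S_dn) = (118.7478−176.6635)/(193.0522−135.1365) = -1.0000. V = [p*·118.7478 + (1−p*)·176.6635]/1.07 = 130.5251. B = V − Δ·S = 291.4019.
(3,2): S=229.8240. Δ = (V_up−V_dn)/(S_up−S_dn) = (36.0112−118.7478)/(275.7888−193.0522) = -1.0000. V = [p*·36.0112 + (1−p*)·118.7478]/1.07 = 61.5779. B = V − Δ·S = 291.4019.
(3,3): S=328.3200. Δ = (V_up−V_dn)/(S_up−S_dn) = (0.0000−36.0112)/(393.9840−275.7888) = -0.3047. V = [p*·0.0000 + (1−p*)·36.0112]/1.07 = 12.1533. B = V − Δ·S = 112.1844.
(2,0): S=134.0640. Δ = (V_up−V_dn)/(S_up−S_dn) = (130.5251−178.7881)/(160.8768−112.6138) = -1.0000. V = [p*·130.5251 + (1−p*)·178.7881]/1.07 = 138.2742. B = V − Δ·S = 272.3382.
(2,1): S=191.5200. Δ = (V_up−V_dn)/(S_up−S_dn) = (61.5779−130.5251)/(229.8240−160.8768) = -1.0000. V = [p*·61.5779 + (1−p*)·130.5251]/1.07 = 80.8182. B = V − Δ·S = 272.3382.
(2,2): S=273.6000. Δ = (V_up−V_dn)/(S_up−S_dn) = (12.1533−61.5779)/(328.3200−229.8240) = -0.5018. V = [p*·12.1533 + (1−p*)·61.5779]/1.07 = 28.0384. B = V − Δ·S = 165.3288.
(1,0): S=159.6000. Δ = (V_up−V_dn)/(S_up−S_dn) = (80.8182−138.2742)/(191.5200−134.0640) = -1.0000. V = [p*·80.8182 + (1−p*)·138.2742]/1.07 = 94.9217. B = V − Δ·S = 254.5217.
(1,1): S=228.0000. Δ = (V_up−V_dn)/(S_up−S_dn) = (28.0384−80.8182)/(273.6000−191.5200) = -0.6430. V = [p*·28.0384 + (1−p*)·80.8182]/1.07 = 44.0166. B = V − Δ·S = 190.6272.
(0,0): S=190.0000. Δ = (V_up−V_dn)/(S_up−S_dn) = (44.0166−94.9217)/(228.0000−159.6000) = -0.7442. V = [p*·44.0166 + (1−p*)·94.9217]/1.07 = 58.3168. B = V − Δ·S = 199.7198.
The time-0 hedge costs 58.3168, which is the no-arbitrage price.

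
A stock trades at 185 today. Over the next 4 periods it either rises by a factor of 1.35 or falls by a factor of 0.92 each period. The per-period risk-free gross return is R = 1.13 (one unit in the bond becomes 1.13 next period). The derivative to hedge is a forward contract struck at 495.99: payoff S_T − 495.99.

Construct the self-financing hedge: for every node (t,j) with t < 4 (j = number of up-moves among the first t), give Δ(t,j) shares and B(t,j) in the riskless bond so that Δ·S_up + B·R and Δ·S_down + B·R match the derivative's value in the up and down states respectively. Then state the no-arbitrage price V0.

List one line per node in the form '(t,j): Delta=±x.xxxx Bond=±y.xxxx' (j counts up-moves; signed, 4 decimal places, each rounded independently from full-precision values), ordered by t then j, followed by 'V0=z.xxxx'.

(0,0): Delta=1.0000 Bond=-304.2000
(1,0): Delta=1.0000 Bond=-343.7459
(1,1): Delta=1.0000 Bond=-343.7459
(2,0): Delta=1.0000 Bond=-388.4329
(2,1): Delta=1.0000 Bond=-388.4329
(2,2): Delta=1.0000 Bond=-388.4329
(3,0): Delta=1.0000 Bond=-438.9292
(3,1): Delta=1.0000 Bond=-438.9292
(3,2): Delta=1.0000 Bond=-438.9292
(3,3): Delta=1.0000 Bond=-438.9292
V0=-119.2000

No-arbitrage ⇒ martingale measure with p* = (R−d)/(u−d) = 0.4884.
Terminal payoffs: V(4,0)=-363.4573, V(4,1)=-301.5127, V(4,2)=-210.6157, V(4,3)=-77.2342, V(4,4)=118.4887
Node (3,0) S=144.0573: V=(p*·-301.5127+(1−p*)·-363.4573)/1.13=-294.8719; Δ=(-301.5127−-363.4573)/(194.4773−132.5327)=1.0000; B=V−Δ·S=-438.9292
Node (3,1) S=211.3884: V=(p*·-210.6157+(1−p*)·-301.5127)/1.13=-227.5408; Δ=(-210.6157−-301.5127)/(285.3743−194.4773)=1.0000; B=V−Δ·S=-438.9292
Node (3,2) S=310.1895: V=(p*·-77.2342+(1−p*)·-210.6157)/1.13=-128.7397; Δ=(-77.2342−-210.6157)/(418.7558−285.3743)=1.0000; B=V−Δ·S=-438.9292
Node (3,3) S=455.1694: V=(p*·118.4887+(1−p*)·-77.2342)/1.13=16.2402; Δ=(118.4887−-77.2342)/(614.4787−418.7558)=1.0000; B=V−Δ·S=-438.9292
Node (2,0) S=156.5840: V=(p*·-227.5408+(1−p*)·-294.8719)/1.13=-231.8489; Δ=(-227.5408−-294.8719)/(211.3884−144.0573)=1.0000; B=V−Δ·S=-388.4329
Node (2,1) S=229.7700: V=(p*·-128.7397+(1−p*)·-227.5408)/1.13=-158.6629; Δ=(-128.7397−-227.5408)/(310.1895−211.3884)=1.0000; B=V−Δ·S=-388.4329
Node (2,2) S=337.1625: V=(p*·16.2402+(1−p*)·-128.7397)/1.13=-51.2704; Δ=(16.2402−-128.7397)/(455.1694−310.1895)=1.0000; B=V−Δ·S=-388.4329
Node (1,0) S=170.2000: V=(p*·-158.6629+(1−p*)·-231.8489)/1.13=-173.5459; Δ=(-158.6629−-231.8489)/(229.7700−156.5840)=1.0000; B=V−Δ·S=-343.7459
Node (1,1) S=249.7500: V=(p*·-51.2704+(1−p*)·-158.6629)/1.13=-93.9959; Δ=(-51.2704−-158.6629)/(337.1625−229.7700)=1.0000; B=V−Δ·S=-343.7459
Node (0,0) S=185.0000: V=(p*·-93.9959+(1−p*)·-173.5459)/1.13=-119.2000; Δ=(-93.9959−-173.5459)/(249.7500−170.2000)=1.0000; B=V−Δ·S=-304.2000
Check: Δ(0,0)·S0 + B(0,0) = -119.2000 = V0.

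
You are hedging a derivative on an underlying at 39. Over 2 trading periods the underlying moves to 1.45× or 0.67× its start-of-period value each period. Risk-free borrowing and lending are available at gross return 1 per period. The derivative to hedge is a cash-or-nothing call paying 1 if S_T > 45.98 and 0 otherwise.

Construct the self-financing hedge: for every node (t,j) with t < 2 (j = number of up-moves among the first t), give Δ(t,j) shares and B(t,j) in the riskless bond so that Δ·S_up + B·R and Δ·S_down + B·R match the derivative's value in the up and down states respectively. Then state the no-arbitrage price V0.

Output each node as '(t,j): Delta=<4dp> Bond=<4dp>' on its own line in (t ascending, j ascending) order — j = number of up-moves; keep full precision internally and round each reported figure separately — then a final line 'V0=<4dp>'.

(0,0): Delta=0.0139 Bond=-0.3634
(1,0): Delta=0.0000 Bond=0.0000
(1,1): Delta=0.0227 Bond=-0.8590
V0=0.1790

Since d<R<u, set p* = (R−d)/(u−d) = 0.4231; price each node as the discounted p*-expectation of its children.
Terminal payoffs: V(2,0)=0.0000, V(2,1)=0.0000, V(2,2)=1.0000
Node (1,0) S=26.1300: V=(p*·0.0000+(1−p*)·0.0000)/1=0.0000; Δ=(0.0000−0.0000)/(37.8885−17.5071)=0.0000; B=V−Δ·S=0.0000
Node (1,1) S=56.5500: V=(p*·1.0000+(1−p*)·0.0000)/1=0.4231; Δ=(1.0000−0.0000)/(81.9975−37.8885)=0.0227; B=V−Δ·S=-0.8590
Node (0,0) S=39.0000: V=(p*·0.4231+(1−p*)·0.0000)/1=0.1790; Δ=(0.4231−0.0000)/(56.5500−26.1300)=0.0139; B=V−Δ·S=-0.3634
The time-0 hedge costs 0.1790, which is the no-arbitrage price.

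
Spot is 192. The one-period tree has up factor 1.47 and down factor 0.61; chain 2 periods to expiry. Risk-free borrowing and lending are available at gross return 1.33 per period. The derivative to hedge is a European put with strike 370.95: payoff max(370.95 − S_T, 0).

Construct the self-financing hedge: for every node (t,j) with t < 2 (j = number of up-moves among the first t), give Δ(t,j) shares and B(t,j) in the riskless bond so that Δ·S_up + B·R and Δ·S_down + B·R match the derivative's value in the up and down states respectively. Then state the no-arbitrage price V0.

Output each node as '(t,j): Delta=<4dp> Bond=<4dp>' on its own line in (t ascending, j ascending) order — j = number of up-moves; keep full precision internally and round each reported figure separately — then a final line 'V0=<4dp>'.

Since d<R<u, set p* = (R−d)/(u−d) = 0.8372; price each node as the discounted p*-expectation of its children.
Terminal values V(2,·): V(2,0)=299.5068, V(2,1)=198.7836, V(2,2)=0.0000
Node (1,0) S=117.1200: V=(p*·198.7836+(1−p*)·299.5068)/1.33=161.7898; Δ=(198.7836−299.5068)/(172.1664−71.4432)=-1.0000; B=V−Δ·S=278.9098
Node (1,1) S=282.2400: V=(p*·0.0000+(1−p*)·198.7836)/1.33=24.3309; Δ=(0.0000−198.7836)/(414.8928−172.1664)=-0.8190; B=V−Δ·S=255.4746
Node (0,0) S=192.0000: V=(p*·24.3309+(1−p*)·161.7898)/1.33=35.1188; Δ=(24.3309−161.7898)/(282.2400−117.1200)=-0.8325; B=V−Δ·S=194.9546
Self-financing check: at every node Δ·S+B equals the discounted successor values.

(0,0): Delta=-0.8325 Bond=194.9546
(1,0): Delta=-1.0000 Bond=278.9098
(1,1): Delta=-0.8190 Bond=255.4746
V0=35.1188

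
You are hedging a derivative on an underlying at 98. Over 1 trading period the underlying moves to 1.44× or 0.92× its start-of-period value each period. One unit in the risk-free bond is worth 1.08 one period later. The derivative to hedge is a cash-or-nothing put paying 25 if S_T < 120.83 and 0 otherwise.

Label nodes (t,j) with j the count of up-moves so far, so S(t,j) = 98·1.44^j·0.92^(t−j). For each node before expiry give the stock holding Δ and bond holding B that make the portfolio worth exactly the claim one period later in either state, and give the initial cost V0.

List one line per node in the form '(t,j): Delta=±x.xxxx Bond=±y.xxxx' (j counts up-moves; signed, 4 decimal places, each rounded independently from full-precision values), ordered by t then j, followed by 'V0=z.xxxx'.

Under the risk-neutral measure, an up-move has probability p* = (R−d)/(u−d) = 0.3077 and values discount at R = 1.08.
Payoff layer (t=1): V(1,0)=25.0000, V(1,1)=0.0000
Node (0,0) S=98.0000: V=(p*·0.0000+(1−p*)·25.0000)/1.08=16.0256; Δ=(0.0000−25.0000)/(141.1200−90.1600)=-0.4906; B=V−Δ·S=64.1026
Self-financing check: at every node Δ·S+B equals the discounted successor values.

(0,0): Delta=-0.4906 Bond=64.1026
V0=16.0256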